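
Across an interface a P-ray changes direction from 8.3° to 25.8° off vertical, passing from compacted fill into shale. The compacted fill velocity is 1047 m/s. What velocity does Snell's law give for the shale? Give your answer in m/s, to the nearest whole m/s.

3157 m/s

Snell's law: sin 8.3°/V₁ = sin 25.8°/V₂.
V₂ = V₁·sin 25.8°/sin 8.3° = 1047 × 3.0150 = 3156.68 m/s.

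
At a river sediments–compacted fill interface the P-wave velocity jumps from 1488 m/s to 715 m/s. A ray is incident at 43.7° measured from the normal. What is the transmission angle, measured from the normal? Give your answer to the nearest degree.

Snell's law: sin θ₂ = (V₂/V₁)·sin θ₁ = (715/1488)·sin 43.7° = 0.3320.
θ₂ = sin⁻¹(0.3320) = 19.39° (from vertical).

19°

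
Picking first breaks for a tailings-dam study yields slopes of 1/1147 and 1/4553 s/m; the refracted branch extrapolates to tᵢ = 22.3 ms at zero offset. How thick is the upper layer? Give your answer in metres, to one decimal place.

13.2 m

θ_c = arcsin(1147/4553) = 14.59°; cos θ_c = 0.9677.
tᵢ = 2h cos θ_c/V₁ ⇒ h = tᵢ·V₁/(2 cos θ_c) = 0.0223·1147/(2·0.9677) = 13.22 m.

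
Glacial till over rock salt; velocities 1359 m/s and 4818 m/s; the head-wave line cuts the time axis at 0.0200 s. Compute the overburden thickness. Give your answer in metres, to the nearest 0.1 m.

h = tᵢ·V₁·V₂ / (2·√(V₂²−V₁²)).
√(V₂²−V₁²) = √(4818² − 1359²) = 4622.4 m/s.
h = 0.02 s × 1359 × 4818 / (2 × 4622.4) = 14.17 m.

14.2 m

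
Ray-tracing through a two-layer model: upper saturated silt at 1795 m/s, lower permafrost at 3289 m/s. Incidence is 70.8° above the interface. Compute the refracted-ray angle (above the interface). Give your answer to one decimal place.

52.9°

Convert to the normal: θ₁ = 90° − 70.8° = 19.2°.
Snell's law: sin θ₂ = (V₂/V₁)·sin θ₁ = (3289/1795)·sin 19.2° = 0.6026.
θ₂ = sin⁻¹(0.6026) = 37.06° (from vertical).
From the interface: 90° − 37.06° = 52.94°.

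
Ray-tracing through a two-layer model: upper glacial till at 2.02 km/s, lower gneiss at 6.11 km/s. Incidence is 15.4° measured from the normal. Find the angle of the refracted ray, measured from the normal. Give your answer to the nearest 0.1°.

53.4°

sin θ₁/V₁ = sin θ₂/V₂ ⇒ sin θ₂ = 6.11·sin 15.4°/2.02 = 6.11·0.2656/2.02 = 0.8032.
θ₂ = sin⁻¹(0.8032) = 53.44° (from vertical).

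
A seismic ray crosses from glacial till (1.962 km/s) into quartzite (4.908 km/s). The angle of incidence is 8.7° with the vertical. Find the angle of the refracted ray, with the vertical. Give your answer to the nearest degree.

sin θ₁/V₁ = sin θ₂/V₂ ⇒ sin θ₂ = 4.908·sin 8.7°/1.962 = 4.908·0.1513/1.962 = 0.3784.
θ₂ = sin⁻¹(0.3784) = 22.23° (from vertical).

22°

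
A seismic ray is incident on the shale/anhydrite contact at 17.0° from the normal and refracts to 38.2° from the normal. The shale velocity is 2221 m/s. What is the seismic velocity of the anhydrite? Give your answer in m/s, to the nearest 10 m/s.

4700 m/s

Snell's law: sin 17.0°/V₁ = sin 38.2°/V₂.
V₂ = V₁·sin 38.2°/sin 17.0° = 2221 × 2.1151 = 4697.74 m/s.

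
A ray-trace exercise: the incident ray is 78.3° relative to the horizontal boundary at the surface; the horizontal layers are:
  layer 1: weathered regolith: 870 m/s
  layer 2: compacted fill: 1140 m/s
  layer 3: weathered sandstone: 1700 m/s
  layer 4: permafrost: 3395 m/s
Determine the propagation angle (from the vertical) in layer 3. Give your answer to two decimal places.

From the normal: θ₁ = 90° − 78.3° = 11.7°.
Ray parameter p = sin 11.7° / 870 = 2.3309e-04 s/m.
sin θ_3 = p·V_3 = 2.3309e-04 × 1700 = 0.3963.
θ_3 = arcsin 0.3963 = 23.34°.

23.34°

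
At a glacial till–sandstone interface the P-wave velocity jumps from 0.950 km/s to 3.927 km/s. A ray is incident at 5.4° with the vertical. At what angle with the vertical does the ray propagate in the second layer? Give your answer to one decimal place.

22.9°

sin θ₁/V₁ = sin θ₂/V₂ ⇒ sin θ₂ = 3.927·sin 5.4°/0.950 = 3.927·0.0941/0.950 = 0.3890.
θ₂ = sin⁻¹(0.3890) = 22.89° (from vertical).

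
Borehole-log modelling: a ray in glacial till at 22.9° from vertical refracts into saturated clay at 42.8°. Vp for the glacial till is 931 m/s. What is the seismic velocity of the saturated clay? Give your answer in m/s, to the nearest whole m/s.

Snell's law: sin 22.9°/V₁ = sin 42.8°/V₂.
V₂ = V₁·sin 42.8°/sin 22.9° = 931 × 1.7461 = 1625.60 m/s.

1626 m/s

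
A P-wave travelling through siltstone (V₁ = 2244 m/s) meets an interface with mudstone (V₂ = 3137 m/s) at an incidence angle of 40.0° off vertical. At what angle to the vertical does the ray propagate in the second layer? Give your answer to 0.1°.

64.0°

Snell's law: sin θ₂ = (V₂/V₁)·sin θ₁ = (3137/2244)·sin 40.0° = 0.8986.
θ₂ = sin⁻¹(0.8986) = 63.97° (from vertical).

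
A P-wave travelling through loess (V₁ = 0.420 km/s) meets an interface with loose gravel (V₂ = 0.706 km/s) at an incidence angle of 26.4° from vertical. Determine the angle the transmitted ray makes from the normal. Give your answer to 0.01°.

48.37°

Snell's law: sin θ₂ = (V₂/V₁)·sin θ₁ = (0.706/0.420)·sin 26.4° = 0.7474.
θ₂ = arcsin 0.7474 = 48.37° from the normal.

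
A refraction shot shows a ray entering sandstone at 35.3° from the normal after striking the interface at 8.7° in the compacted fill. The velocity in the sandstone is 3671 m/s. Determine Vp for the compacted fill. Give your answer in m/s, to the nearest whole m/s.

961 m/s

Snell's law: sin 8.7°/V₁ = sin 35.3°/V₂.
V₁ = V₂·sin 8.7°/sin 35.3° = 3671 × 0.2618 = 960.93 m/s.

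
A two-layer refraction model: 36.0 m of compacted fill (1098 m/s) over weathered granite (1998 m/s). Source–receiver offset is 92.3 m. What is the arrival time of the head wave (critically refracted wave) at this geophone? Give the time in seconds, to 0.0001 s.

t = x/V₂ + 2h·√(V₂²−V₁²)/(V₁V₂).
√(V₂²−V₁²) = √(1998²−1098²) = 1669.3 m/s; delay term = 2·36.0·1669.3/(1098·1998) = 0.05478 s.
t = 92.3/1998 + 0.05478 = 0.10098 s.

0.1010 s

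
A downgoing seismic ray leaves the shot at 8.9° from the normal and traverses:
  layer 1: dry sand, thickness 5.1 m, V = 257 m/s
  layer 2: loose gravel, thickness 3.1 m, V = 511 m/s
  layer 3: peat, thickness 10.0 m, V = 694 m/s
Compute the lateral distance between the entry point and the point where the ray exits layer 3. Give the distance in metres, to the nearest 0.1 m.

p = sin θ₁/V₁ = sin 8.9°/257 = 6.0199e-04 s/m is conserved through the stack.
Layer 1: θ = 8.90°; offset = 5.1·tan 8.90° = 0.799 m.
Layer 2: sin θ = p·511 = 0.3076 → θ = 17.92°; offset = 3.1·tan 17.92° = 1.002 m.
Layer 3: sin θ = p·694 = 0.4178 → θ = 24.69°; offset = 10.0·tan 24.69° = 4.598 m.
Total horizontal offset = 6.399 m.

6.4 m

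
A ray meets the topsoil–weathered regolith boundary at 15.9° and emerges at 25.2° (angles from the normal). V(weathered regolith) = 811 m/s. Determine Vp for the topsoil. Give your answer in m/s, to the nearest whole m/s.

522 m/s

sin 15.9° = 0.2740; sin 25.2° = 0.4258.
V₁ = V₂·(sin θ₁/sin θ₂) = 811·(0.2740/0.4258) = 521.82 m/s.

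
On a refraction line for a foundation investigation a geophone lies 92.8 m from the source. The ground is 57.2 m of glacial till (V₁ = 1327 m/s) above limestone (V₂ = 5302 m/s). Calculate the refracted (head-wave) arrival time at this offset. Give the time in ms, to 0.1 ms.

101.0 ms

t = x/V₂ + 2h·√(V₂²−V₁²)/(V₁V₂).
√(V₂²−V₁²) = √(5302²−1327²) = 5133.3 m/s; delay term = 2·57.2·5133.3/(1327·5302) = 0.08347 s.
t = 92.8/5302 + 0.08347 = 0.10097 s.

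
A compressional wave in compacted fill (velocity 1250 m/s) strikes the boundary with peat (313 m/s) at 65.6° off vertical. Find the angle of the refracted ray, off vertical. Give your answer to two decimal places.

13.18°

Snell's law: sin θ₂ = (V₂/V₁)·sin θ₁ = (313/1250)·sin 65.6° = 0.2280.
θ₂ = sin⁻¹(0.2280) = 13.18° (from vertical).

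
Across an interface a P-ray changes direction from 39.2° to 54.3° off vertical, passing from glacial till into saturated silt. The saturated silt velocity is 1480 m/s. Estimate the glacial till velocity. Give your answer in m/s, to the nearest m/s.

sin 39.2° = 0.6320; sin 54.3° = 0.8121.
V₁ = V₂·(sin θ₁/sin θ₂) = 1480·(0.6320/0.8121) = 1151.86 m/s.

1152 m/s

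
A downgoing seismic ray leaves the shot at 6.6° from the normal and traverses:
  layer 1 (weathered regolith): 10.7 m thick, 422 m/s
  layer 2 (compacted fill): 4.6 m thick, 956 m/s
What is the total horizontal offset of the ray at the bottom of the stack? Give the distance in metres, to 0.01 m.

2.48 m

p = sin θ₁/V₁ = sin 6.6°/422 = 2.7236e-04 s/m is conserved through the stack.
Layer 1: θ = 6.60°; offset = 10.7·tan 6.60° = 1.2380 m.
Layer 2: sin θ = p·956 = 0.2604 → θ = 15.09°; offset = 4.6·tan 15.09° = 1.2405 m.
Summing the layer offsets gives 2.4786 m.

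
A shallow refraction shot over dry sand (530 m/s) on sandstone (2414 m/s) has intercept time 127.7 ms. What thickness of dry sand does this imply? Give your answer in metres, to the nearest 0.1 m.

θ_c = arcsin(530/2414) = 12.68°; cos θ_c = 0.9756.
tᵢ = 2h cos θ_c/V₁ ⇒ h = tᵢ·V₁/(2 cos θ_c) = 0.1277·530/(2·0.9756) = 34.69 m.

34.7 m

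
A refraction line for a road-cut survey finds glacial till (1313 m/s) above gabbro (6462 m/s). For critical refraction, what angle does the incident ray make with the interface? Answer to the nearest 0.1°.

78.3°

Critical incidence: sin θ_c = V₁/V₂ = 1313/6462 = 0.2032.
θ_c = arcsin 0.2032 = 11.72°.
Measured from the interface: 90° − 11.72° = 78.28°.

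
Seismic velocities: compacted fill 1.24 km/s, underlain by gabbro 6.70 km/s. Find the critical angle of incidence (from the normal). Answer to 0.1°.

Critical incidence: sin θ_c = V₁/V₂ = 1.24/6.70 = 0.1851.
θ_c = arcsin 0.1851 = 10.67°.

10.7°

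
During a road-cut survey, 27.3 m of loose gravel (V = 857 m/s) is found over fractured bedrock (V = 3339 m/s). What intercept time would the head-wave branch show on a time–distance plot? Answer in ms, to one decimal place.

tᵢ = 2h·√(V₂²−V₁²)/(V₁V₂).
√(V₂²−V₁²) = √(3339²−857²) = 3227.1 m/s.
tᵢ = 2·27.3·3227.1/(857·3339) = 0.06158 s.

61.6 ms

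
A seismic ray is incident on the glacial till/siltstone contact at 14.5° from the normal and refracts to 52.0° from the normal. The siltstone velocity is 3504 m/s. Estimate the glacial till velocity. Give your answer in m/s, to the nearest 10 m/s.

1110 m/s

sin 14.5° = 0.2504; sin 52.0° = 0.7880.
V₁ = V₂·(sin θ₁/sin θ₂) = 3504·(0.2504/0.7880) = 1113.35 m/s.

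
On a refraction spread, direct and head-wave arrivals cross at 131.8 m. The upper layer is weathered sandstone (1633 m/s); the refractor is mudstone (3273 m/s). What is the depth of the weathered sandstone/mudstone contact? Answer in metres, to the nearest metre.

h = (x_cross/2)·√((V₂−V₁)/(V₂+V₁)).
(V₂−V₁)/(V₂+V₁) = (3273−1633)/(3273+1633) = 0.3343; √ = 0.5782.
h = (131.8/2)·0.5782 = 38.10 m.

38 m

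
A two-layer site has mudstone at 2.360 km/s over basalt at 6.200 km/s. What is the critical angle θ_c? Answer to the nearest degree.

At critical incidence the refracted ray runs along the interface (θ₂ = 90°), so sin θ_c = V₁/V₂.
θ_c = arcsin(2.360/6.200) = arcsin 0.3806 = 22.37°.

22°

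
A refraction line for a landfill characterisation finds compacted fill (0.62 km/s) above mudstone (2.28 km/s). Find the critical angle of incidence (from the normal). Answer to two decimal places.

At critical incidence the refracted ray runs along the interface (θ₂ = 90°), so sin θ_c = V₁/V₂.
θ_c = arcsin(0.62/2.28) = arcsin 0.2719 = 15.78°.

15.78°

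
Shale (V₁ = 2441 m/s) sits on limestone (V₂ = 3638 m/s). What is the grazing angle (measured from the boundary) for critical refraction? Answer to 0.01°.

47.86°

Critical incidence: sin θ_c = V₁/V₂ = 2441/3638 = 0.6710.
θ_c = arcsin 0.6710 = 42.14°.
Measured from the interface: 90° − 42.14° = 47.86°.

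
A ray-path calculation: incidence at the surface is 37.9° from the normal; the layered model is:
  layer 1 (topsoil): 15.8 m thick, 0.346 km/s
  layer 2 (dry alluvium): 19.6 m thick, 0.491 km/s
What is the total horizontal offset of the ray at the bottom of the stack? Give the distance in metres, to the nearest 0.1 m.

47.2 m

Ray parameter p = sin 37.9° / 0.346 km/s = 1.7754e+00 s/km.
Layer 1: θ = 37.90°; offset = 15.8·tan 37.90° = 12.300 m.
Layer 2: sin θ = p·0.491 = 0.8717 → θ = 60.66°; offset = 19.6·tan 60.66° = 34.868 m.
Σ offsets = 47.168 m.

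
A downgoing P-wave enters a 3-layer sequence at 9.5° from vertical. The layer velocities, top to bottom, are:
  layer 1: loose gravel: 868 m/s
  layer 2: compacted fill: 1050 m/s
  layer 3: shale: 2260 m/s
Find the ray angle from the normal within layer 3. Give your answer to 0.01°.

25.45°

Ray parameter p = sin 9.5° / 868 = 1.9015e-04 s/m.
sin θ_3 = p·V_3 = 1.9015e-04 × 2260 = 0.4297.
θ_3 = arcsin 0.4297 = 25.45°.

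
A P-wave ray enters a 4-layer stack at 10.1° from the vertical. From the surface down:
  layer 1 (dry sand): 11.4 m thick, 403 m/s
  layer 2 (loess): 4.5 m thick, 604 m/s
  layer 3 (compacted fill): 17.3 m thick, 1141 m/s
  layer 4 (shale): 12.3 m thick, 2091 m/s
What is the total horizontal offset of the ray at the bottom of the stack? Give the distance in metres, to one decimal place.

40.1 m

Apply Snell's law at each interface; in layer i the horizontal offset is hᵢ·tan θᵢ.
Layer 1: θ = 10.10°; offset = 11.4·tan 10.10° = 2.031 m.
Layer 2: sin θ = 604·sin 10.1°/403 = 0.2628, θ = 15.24°; offset = 4.5·tan 15.24° = 1.226 m.
Layer 3: sin θ = 1141·sin 10.1°/403 = 0.4965, θ = 29.77°; offset = 17.3·tan 29.77° = 9.896 m.
Layer 4: sin θ = 2091·sin 10.1°/403 = 0.9099, θ = 65.49°; offset = 12.3·tan 65.49° = 26.980 m.
Total horizontal offset = 40.132 m.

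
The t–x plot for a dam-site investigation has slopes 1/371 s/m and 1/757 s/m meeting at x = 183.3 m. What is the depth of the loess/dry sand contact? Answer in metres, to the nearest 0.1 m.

h = (x_cross/2)·√((V₂−V₁)/(V₂+V₁)).
(V₂−V₁)/(V₂+V₁) = (757−371)/(757+371) = 0.3422; √ = 0.5850.
h = (183.3/2)·0.5850 = 53.61 m.

53.6 m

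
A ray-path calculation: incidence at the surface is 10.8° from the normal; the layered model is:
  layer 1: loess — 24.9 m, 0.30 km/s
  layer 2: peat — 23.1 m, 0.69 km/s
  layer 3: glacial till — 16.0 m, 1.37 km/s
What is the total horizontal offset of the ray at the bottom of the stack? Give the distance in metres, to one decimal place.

42.2 m

Ray parameter p = sin 10.8° / 0.30 km/s = 6.2460e-01 s/km.
Layer 1: θ = 10.80°; offset = 24.9·tan 10.80° = 4.750 m.
Layer 2: sin θ = p·0.69 = 0.4310 → θ = 25.53°; offset = 23.1·tan 25.53° = 11.033 m.
Layer 3: sin θ = p·1.37 = 0.8557 → θ = 58.84°; offset = 16.0·tan 58.84° = 26.459 m.
Σ offsets = 42.241 m.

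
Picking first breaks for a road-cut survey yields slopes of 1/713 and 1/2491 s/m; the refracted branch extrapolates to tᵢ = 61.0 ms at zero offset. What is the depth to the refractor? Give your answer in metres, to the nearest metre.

θ_c = arcsin(713/2491) = 16.63°; cos θ_c = 0.9582.
tᵢ = 2h cos θ_c/V₁ ⇒ h = tᵢ·V₁/(2 cos θ_c) = 0.061·713/(2·0.9582) = 22.70 m.

23 m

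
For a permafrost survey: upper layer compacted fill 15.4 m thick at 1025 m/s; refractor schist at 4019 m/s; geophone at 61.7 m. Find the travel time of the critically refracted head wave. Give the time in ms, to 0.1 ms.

44.4 ms

t = x/V₂ + 2h·√(V₂²−V₁²)/(V₁V₂).
√(V₂²−V₁²) = √(4019²−1025²) = 3886.1 m/s; delay term = 2·15.4·3886.1/(1025·4019) = 0.02906 s.
t = 61.7/4019 + 0.02906 = 0.04441 s.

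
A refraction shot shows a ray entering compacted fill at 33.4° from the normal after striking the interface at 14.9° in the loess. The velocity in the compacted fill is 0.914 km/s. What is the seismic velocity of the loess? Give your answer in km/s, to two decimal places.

0.43 km/s

sin 14.9° = 0.2571; sin 33.4° = 0.5505.
V₁ = V₂·(sin θ₁/sin θ₂) = 0.914·(0.2571/0.5505) = 0.43 km/s.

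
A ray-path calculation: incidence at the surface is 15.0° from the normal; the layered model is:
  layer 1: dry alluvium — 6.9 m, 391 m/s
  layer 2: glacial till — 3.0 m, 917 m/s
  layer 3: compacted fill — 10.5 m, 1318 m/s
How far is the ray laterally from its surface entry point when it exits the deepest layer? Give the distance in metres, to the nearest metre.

p = sin θ₁/V₁ = sin 15.0°/391 = 6.6194e-04 s/m is conserved through the stack.
Layer 1: θ = 15.00°; offset = 6.9·tan 15.00° = 1.849 m.
Layer 2: sin θ = p·917 = 0.6070 → θ = 37.37°; offset = 3.0·tan 37.37° = 2.291 m.
Layer 3: sin θ = p·1318 = 0.8724 → θ = 60.74°; offset = 10.5·tan 60.74° = 18.744 m.
Summing the layer offsets gives 22.884 m.

23 m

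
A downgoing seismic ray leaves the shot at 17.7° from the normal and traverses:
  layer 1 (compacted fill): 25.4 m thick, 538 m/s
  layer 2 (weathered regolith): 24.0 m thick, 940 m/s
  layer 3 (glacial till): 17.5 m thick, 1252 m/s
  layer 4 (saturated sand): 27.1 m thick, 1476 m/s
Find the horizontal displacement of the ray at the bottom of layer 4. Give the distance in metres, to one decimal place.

81.7 m

Apply Snell's law at each interface; in layer i the horizontal offset is hᵢ·tan θᵢ.
Layer 1: θ = 17.70°; offset = 25.4·tan 17.70° = 8.106 m.
Layer 2: sin θ = 940·sin 17.7°/538 = 0.5312, θ = 32.09°; offset = 24.0·tan 32.09° = 15.048 m.
Layer 3: sin θ = 1252·sin 17.7°/538 = 0.7075, θ = 45.03°; offset = 17.5·tan 45.03° = 17.521 m.
Layer 4: sin θ = 1476·sin 17.7°/538 = 0.8341, θ = 56.52°; offset = 27.1·tan 56.52° = 40.980 m.
Summing the layer offsets gives 81.655 m.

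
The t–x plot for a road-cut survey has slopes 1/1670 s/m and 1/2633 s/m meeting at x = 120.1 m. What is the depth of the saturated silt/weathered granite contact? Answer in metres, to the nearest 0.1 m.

28.4 m

x_cross = 2h·√((V₂+V₁)/(V₂−V₁)) → h = x_cross / (2·√((V₂+V₁)/(V₂−V₁))).
√((V₂+V₁)/(V₂−V₁)) = √((2633+1670)/(2633−1670)) = 2.1138.
h = 120.1 / (2·2.1138) = 28.41 m.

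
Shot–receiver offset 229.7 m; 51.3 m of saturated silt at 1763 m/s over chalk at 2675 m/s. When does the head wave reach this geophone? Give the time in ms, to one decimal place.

129.6 ms

θ_c = arcsin(V₁/V₂) = arcsin(1763/2675) = 41.23°, cos θ_c = 0.7521.
Intercept time tᵢ = 2h cos θ_c / V₁ = 2·51.3·0.7521/1763 = 0.04377 s.
t = x/V₂ + tᵢ = 229.7/2675 + 0.04377 = 0.12964 s.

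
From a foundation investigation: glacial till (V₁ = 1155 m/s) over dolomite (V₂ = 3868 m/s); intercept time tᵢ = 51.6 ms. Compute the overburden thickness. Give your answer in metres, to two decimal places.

h = tᵢ·V₁·V₂ / (2·√(V₂²−V₁²)).
√(V₂²−V₁²) = √(3868² − 1155²) = 3691.5 m/s.
h = 0.0516 s × 1155 × 3868 / (2 × 3691.5) = 31.22 m.

31.22 m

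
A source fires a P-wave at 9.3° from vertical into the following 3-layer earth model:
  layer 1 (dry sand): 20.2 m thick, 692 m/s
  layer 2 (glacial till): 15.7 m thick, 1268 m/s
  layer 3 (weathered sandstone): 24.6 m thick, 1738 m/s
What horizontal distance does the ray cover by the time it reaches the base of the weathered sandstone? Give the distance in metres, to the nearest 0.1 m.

19.1 m

p = sin θ₁/V₁ = sin 9.3°/692 = 2.3353e-04 s/m is conserved through the stack.
Layer 1: θ = 9.30°; offset = 20.2·tan 9.30° = 3.308 m.
Layer 2: sin θ = p·1268 = 0.2961 → θ = 17.22°; offset = 15.7·tan 17.22° = 4.867 m.
Layer 3: sin θ = p·1738 = 0.4059 → θ = 23.95°; offset = 24.6·tan 23.95° = 10.925 m.
Summing the layer offsets gives 19.100 m.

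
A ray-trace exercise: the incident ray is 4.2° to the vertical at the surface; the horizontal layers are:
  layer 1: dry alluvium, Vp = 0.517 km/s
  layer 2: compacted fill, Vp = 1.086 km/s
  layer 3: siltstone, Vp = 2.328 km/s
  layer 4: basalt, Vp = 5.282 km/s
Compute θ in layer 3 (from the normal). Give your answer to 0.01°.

Snell's law across each interface conserves sin θ / V, so sin θ_3 = V_3·sin θ₁/V₁.
sin θ_3 = 2.328 × sin 4.2° / 0.517 = 0.3298.
θ_3 = arcsin 0.3298 = 19.26°.

19.26°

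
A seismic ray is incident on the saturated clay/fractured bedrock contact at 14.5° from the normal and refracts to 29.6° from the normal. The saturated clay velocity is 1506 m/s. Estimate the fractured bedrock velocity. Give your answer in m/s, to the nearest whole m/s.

2971 m/s

sin 14.5° = 0.2504; sin 29.6° = 0.4939.
V₂ = V₁·(sin θ₂/sin θ₁) = 1506·(0.4939/0.2504) = 2970.99 m/s.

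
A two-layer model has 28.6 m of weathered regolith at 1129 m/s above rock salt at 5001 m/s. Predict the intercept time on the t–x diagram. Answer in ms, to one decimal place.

tᵢ = 2h·√(V₂²−V₁²)/(V₁V₂).
√(V₂²−V₁²) = √(5001²−1129²) = 4871.9 m/s.
tᵢ = 2·28.6·4871.9/(1129·5001) = 0.04936 s.

49.4 ms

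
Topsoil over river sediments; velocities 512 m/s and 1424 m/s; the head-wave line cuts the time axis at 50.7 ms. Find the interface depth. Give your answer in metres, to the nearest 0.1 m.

θ_c = arcsin(512/1424) = 21.07°; cos θ_c = 0.9331.
tᵢ = 2h cos θ_c/V₁ ⇒ h = tᵢ·V₁/(2 cos θ_c) = 0.0507·512/(2·0.9331) = 13.91 m.

13.9 m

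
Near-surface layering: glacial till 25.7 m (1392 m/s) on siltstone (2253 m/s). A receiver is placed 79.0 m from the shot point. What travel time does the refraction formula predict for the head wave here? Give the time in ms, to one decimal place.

64.1 ms

θ_c = arcsin(V₁/V₂) = arcsin(1392/2253) = 38.16°, cos θ_c = 0.7863.
Intercept time tᵢ = 2h cos θ_c / V₁ = 2·25.7·0.7863/1392 = 0.02903 s.
t = x/V₂ + tᵢ = 79.0/2253 + 0.02903 = 0.06410 s.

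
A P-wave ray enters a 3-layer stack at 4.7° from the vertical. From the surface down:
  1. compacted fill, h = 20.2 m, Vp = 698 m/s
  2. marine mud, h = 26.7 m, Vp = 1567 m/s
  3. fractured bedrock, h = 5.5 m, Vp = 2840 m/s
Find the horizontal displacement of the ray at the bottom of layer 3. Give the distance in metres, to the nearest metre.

9 m

p = sin θ₁/V₁ = sin 4.7°/698 = 1.1739e-04 s/m is conserved through the stack.
Layer 1: θ = 4.70°; offset = 20.2·tan 4.70° = 1.661 m.
Layer 2: sin θ = p·1567 = 0.1840 → θ = 10.60°; offset = 26.7·tan 10.60° = 4.997 m.
Layer 3: sin θ = p·2840 = 0.3334 → θ = 19.47°; offset = 5.5·tan 19.47° = 1.945 m.
Total horizontal offset = 8.602 m.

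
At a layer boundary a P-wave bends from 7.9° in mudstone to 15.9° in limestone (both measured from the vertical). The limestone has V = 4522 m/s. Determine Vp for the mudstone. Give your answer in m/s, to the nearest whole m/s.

2269 m/s

Snell's law: sin 7.9°/V₁ = sin 15.9°/V₂.
V₁ = V₂·sin 7.9°/sin 15.9° = 4522 × 0.5017 = 2268.67 m/s.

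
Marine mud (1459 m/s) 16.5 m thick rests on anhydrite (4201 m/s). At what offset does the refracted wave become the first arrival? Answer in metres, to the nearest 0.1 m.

47.4 m

x_cross = 2h·√((V₂+V₁)/(V₂−V₁)).
(V₂+V₁)/(V₂−V₁) = (4201+1459)/(4201−1459) = 2.0642; √ = 1.4367.
x_cross = 2·16.5·1.4367 = 47.41 m.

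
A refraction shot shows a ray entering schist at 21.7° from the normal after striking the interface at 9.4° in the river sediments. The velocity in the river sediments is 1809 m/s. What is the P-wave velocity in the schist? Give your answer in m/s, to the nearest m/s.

4095 m/s

Snell's law: sin 9.4°/V₁ = sin 21.7°/V₂.
V₂ = V₁·sin 21.7°/sin 9.4° = 1809 × 2.2639 = 4095.32 m/s.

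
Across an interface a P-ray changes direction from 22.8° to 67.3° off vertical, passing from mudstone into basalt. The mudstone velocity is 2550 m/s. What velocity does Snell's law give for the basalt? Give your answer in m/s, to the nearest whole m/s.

sin 22.8° = 0.3875; sin 67.3° = 0.9225.
V₂ = V₁·(sin θ₂/sin θ₁) = 2550·(0.9225/0.3875) = 6070.65 m/s.

6071 m/s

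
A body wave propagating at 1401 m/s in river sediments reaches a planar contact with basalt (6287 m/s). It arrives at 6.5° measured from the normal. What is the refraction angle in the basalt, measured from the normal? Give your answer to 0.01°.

Snell's law: sin θ₂ = (V₂/V₁)·sin θ₁ = (6287/1401)·sin 6.5° = 0.5080.
θ₂ = sin⁻¹(0.5080) = 30.53° (from vertical).

30.53°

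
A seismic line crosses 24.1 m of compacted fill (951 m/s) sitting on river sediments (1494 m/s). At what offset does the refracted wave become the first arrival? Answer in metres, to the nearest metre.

x_cross = 2h·√((V₂+V₁)/(V₂−V₁)).
(V₂+V₁)/(V₂−V₁) = (1494+951)/(1494−951) = 4.5028; √ = 2.1220.
x_cross = 2·24.1·2.1220 = 102.28 m.

102 m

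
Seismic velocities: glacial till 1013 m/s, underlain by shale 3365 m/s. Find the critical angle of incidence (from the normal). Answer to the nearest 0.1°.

17.5°

At critical incidence the refracted ray runs along the interface (θ₂ = 90°), so sin θ_c = V₁/V₂.
θ_c = arcsin(1013/3365) = arcsin 0.3010 = 17.52°.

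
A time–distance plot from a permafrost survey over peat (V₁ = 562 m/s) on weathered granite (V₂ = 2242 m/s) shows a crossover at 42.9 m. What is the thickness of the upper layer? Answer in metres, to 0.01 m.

x_cross = 2h·√((V₂+V₁)/(V₂−V₁)) → h = x_cross / (2·√((V₂+V₁)/(V₂−V₁))).
√((V₂+V₁)/(V₂−V₁)) = √((2242+562)/(2242−562)) = 1.2919.
h = 42.9 / (2·1.2919) = 16.60 m.

16.60 m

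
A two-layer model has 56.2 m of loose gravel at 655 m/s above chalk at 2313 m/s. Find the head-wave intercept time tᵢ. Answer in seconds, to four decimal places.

0.1646 s

tᵢ = 2h·√(V₂²−V₁²)/(V₁V₂).
√(V₂²−V₁²) = √(2313²−655²) = 2218.3 m/s.
tᵢ = 2·56.2·2218.3/(655·2313) = 0.16458 s.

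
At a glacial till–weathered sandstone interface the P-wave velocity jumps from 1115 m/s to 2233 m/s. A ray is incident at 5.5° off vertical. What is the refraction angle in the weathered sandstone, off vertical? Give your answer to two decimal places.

11.07°

sin θ₁/V₁ = sin θ₂/V₂ ⇒ sin θ₂ = 2233·sin 5.5°/1115 = 2233·0.0958/1115 = 0.1919.
θ₂ = arcsin 0.1919 = 11.07° from the normal.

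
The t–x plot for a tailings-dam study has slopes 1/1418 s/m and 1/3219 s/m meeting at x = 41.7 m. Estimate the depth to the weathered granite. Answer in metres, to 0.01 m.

12.99 m

x_cross = 2h·√((V₂+V₁)/(V₂−V₁)) → h = x_cross / (2·√((V₂+V₁)/(V₂−V₁))).
√((V₂+V₁)/(V₂−V₁)) = √((3219+1418)/(3219−1418)) = 1.6046.
h = 41.7 / (2·1.6046) = 12.99 m.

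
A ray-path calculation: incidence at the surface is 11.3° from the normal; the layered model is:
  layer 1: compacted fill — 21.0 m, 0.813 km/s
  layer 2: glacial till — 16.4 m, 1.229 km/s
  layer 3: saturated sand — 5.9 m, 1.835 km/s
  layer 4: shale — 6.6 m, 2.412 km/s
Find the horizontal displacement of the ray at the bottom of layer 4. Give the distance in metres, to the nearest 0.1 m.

16.9 m

p = sin θ₁/V₁ = sin 11.3°/0.813 = 2.4102e-01 s/km is conserved through the stack.
Layer 1: θ = 11.30°; offset = 21.0·tan 11.30° = 4.196 m.
Layer 2: sin θ = p·1.229 = 0.2962 → θ = 17.23°; offset = 16.4·tan 17.23° = 5.086 m.
Layer 3: sin θ = p·1.835 = 0.4423 → θ = 26.25°; offset = 5.9·tan 26.25° = 2.909 m.
Layer 4: sin θ = p·2.412 = 0.5813 → θ = 35.54°; offset = 6.6·tan 35.54° = 4.715 m.
Σ offsets = 16.907 m.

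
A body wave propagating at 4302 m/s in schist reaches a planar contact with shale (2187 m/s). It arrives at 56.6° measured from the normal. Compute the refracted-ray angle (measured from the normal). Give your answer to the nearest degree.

sin θ₁/V₁ = sin θ₂/V₂ ⇒ sin θ₂ = 2187·sin 56.6°/4302 = 2187·0.8348/4302 = 0.4244.
θ₂ = sin⁻¹(0.4244) = 25.11° (from vertical).

25°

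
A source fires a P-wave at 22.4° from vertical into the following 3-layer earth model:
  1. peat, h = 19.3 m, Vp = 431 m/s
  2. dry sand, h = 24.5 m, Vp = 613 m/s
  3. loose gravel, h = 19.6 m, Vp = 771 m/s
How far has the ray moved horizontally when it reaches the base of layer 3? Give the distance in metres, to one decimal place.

42.0 m

Apply Snell's law at each interface; in layer i the horizontal offset is hᵢ·tan θᵢ.
Layer 1: θ = 22.40°; offset = 19.3·tan 22.40° = 7.955 m.
Layer 2: sin θ = 613·sin 22.4°/431 = 0.5420, θ = 32.82°; offset = 24.5·tan 32.82° = 15.801 m.
Layer 3: sin θ = 771·sin 22.4°/431 = 0.6817, θ = 42.98°; offset = 19.6·tan 42.98° = 18.261 m.
Total horizontal offset = 42.017 m.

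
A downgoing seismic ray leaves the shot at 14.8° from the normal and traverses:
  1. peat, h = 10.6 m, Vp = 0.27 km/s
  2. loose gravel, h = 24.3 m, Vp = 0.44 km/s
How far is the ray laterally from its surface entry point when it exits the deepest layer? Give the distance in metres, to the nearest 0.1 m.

Apply Snell's law at each interface; in layer i the horizontal offset is hᵢ·tan θᵢ.
Layer 1: θ = 14.80°; offset = 10.6·tan 14.80° = 2.801 m.
Layer 2: sin θ = 0.44·sin 14.8°/0.27 = 0.4163, θ = 24.60°; offset = 24.3·tan 24.60° = 11.125 m.
Σ offsets = 13.926 m.

13.9 m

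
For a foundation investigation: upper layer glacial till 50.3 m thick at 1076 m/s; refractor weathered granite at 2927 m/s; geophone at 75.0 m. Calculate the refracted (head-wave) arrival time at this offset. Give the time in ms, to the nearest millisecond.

113 ms

θ_c = arcsin(V₁/V₂) = arcsin(1076/2927) = 21.57°, cos θ_c = 0.9300.
Intercept time tᵢ = 2h cos θ_c / V₁ = 2·50.3·0.9300/1076 = 0.08695 s.
t = x/V₂ + tᵢ = 75.0/2927 + 0.08695 = 0.11257 s.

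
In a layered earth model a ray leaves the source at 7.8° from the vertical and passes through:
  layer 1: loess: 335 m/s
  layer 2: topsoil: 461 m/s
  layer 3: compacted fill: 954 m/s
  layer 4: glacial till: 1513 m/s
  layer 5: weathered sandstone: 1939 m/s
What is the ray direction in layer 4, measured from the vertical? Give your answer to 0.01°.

Ray parameter p = sin 7.8° / 335 = 4.0512e-04 s/m.
sin θ_4 = p·V_4 = 4.0512e-04 × 1513 = 0.6129.
θ_4 = 37.80° from the vertical.

37.80°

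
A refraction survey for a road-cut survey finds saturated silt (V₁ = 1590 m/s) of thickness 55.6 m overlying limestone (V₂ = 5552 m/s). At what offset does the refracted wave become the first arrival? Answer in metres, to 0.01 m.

149.30 m

θ_c = arcsin(1590/5552) = 16.64°, so cos θ_c = 0.9581 and tᵢ = 2h cos θ_c/V₁ = 0.0670 s.
At crossover x/V₁ = x/V₂ + tᵢ ⇒ x = tᵢ/(1/V₁ − 1/V₂) = 0.06701/(6.2893e-04 − 1.8012e-04) = 149.30 m.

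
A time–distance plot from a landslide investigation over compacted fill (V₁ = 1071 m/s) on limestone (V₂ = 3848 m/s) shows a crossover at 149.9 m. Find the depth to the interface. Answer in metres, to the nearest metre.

56 m

x_cross = 2h·√((V₂+V₁)/(V₂−V₁)) → h = x_cross / (2·√((V₂+V₁)/(V₂−V₁))).
√((V₂+V₁)/(V₂−V₁)) = √((3848+1071)/(3848−1071)) = 1.3309.
h = 149.9 / (2·1.3309) = 56.31 m.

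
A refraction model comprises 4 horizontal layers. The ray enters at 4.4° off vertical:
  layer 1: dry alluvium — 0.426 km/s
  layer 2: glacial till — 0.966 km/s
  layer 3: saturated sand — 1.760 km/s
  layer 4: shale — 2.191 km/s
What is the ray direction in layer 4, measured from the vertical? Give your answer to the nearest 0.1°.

23.2°

Ray parameter p = sin 4.4° / 0.426 = 1.8009e-01 s/km.
sin θ_4 = p·V_4 = 1.8009e-01 × 2.191 = 0.3946.
θ_4 = arcsin 0.3946 = 23.24°.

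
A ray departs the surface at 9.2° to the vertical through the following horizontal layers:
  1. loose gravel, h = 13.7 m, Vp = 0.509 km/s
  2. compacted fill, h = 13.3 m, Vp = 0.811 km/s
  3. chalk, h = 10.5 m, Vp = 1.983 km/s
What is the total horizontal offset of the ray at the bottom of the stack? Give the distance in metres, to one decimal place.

14.1 m

Ray parameter p = sin 9.2° / 0.509 km/s = 3.1411e-01 s/km.
Layer 1: θ = 9.20°; offset = 13.7·tan 9.20° = 2.219 m.
Layer 2: sin θ = p·0.811 = 0.2547 → θ = 14.76°; offset = 13.3·tan 14.76° = 3.504 m.
Layer 3: sin θ = p·1.983 = 0.6229 → θ = 38.53°; offset = 10.5·tan 38.53° = 8.360 m.
Summing the layer offsets gives 14.083 m.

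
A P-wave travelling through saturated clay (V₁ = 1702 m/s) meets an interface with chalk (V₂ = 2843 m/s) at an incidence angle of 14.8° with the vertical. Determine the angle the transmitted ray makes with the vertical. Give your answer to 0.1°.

Snell's law: sin θ₂ = (V₂/V₁)·sin θ₁ = (2843/1702)·sin 14.8° = 0.4267.
θ₂ = arcsin 0.4267 = 25.26° from the normal.

25.3°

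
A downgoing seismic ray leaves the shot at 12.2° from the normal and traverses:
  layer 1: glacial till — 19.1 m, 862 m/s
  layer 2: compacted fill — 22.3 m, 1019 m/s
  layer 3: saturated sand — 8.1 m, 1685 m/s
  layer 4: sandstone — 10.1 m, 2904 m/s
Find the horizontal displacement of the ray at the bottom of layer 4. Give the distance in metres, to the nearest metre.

24 m

Apply Snell's law at each interface; in layer i the horizontal offset is hᵢ·tan θᵢ.
Layer 1: θ = 12.20°; offset = 19.1·tan 12.20° = 4.130 m.
Layer 2: sin θ = 1019·sin 12.2°/862 = 0.2498, θ = 14.47°; offset = 22.3·tan 14.47° = 5.753 m.
Layer 3: sin θ = 1685·sin 12.2°/862 = 0.4131, θ = 24.40°; offset = 8.1·tan 24.40° = 3.674 m.
Layer 4: sin θ = 2904·sin 12.2°/862 = 0.7119, θ = 45.39°; offset = 10.1·tan 45.39° = 10.239 m.
Σ offsets = 23.796 m.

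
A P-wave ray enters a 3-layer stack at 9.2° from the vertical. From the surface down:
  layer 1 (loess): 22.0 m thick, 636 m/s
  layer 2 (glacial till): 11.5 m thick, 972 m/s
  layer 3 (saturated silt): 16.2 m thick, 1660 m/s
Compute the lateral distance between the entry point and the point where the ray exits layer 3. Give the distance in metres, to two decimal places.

13.90 m

Apply Snell's law at each interface; in layer i the horizontal offset is hᵢ·tan θᵢ.
Layer 1: θ = 9.20°; offset = 22.0·tan 9.20° = 3.5632 m.
Layer 2: sin θ = 972·sin 9.2°/636 = 0.2443, θ = 14.14°; offset = 11.5·tan 14.14° = 2.8978 m.
Layer 3: sin θ = 1660·sin 9.2°/636 = 0.4173, θ = 24.66°; offset = 16.2·tan 24.66° = 7.4389 m.
Summing the layer offsets gives 13.9000 m.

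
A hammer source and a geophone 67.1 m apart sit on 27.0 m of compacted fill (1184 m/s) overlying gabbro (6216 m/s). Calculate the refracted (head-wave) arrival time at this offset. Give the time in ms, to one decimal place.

55.6 ms

θ_c = arcsin(V₁/V₂) = arcsin(1184/6216) = 10.98°, cos θ_c = 0.9817.
Intercept time tᵢ = 2h cos θ_c / V₁ = 2·27.0·0.9817/1184 = 0.04477 s.
t = x/V₂ + tᵢ = 67.1/6216 + 0.04477 = 0.05557 s.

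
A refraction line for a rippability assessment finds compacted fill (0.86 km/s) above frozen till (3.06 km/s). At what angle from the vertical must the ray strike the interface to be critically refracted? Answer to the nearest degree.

Critical incidence: sin θ_c = V₁/V₂ = 0.86/3.06 = 0.2810.
θ_c = arcsin 0.2810 = 16.32°.

16°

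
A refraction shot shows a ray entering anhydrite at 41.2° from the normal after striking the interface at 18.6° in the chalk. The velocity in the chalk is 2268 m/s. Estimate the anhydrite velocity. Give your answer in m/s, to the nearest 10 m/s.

Snell's law: sin 18.6°/V₁ = sin 41.2°/V₂.
V₂ = V₁·sin 41.2°/sin 18.6° = 2268 × 2.0651 = 4683.69 m/s.

4680 m/s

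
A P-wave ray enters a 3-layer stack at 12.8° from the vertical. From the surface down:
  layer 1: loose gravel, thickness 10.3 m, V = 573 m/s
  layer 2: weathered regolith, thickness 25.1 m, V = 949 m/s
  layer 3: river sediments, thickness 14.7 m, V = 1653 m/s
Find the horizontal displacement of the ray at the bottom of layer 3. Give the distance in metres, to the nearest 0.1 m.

Apply Snell's law at each interface; in layer i the horizontal offset is hᵢ·tan θᵢ.
Layer 1: θ = 12.80°; offset = 10.3·tan 12.80° = 2.340 m.
Layer 2: sin θ = 949·sin 12.8°/573 = 0.3669, θ = 21.53°; offset = 25.1·tan 21.53° = 9.900 m.
Layer 3: sin θ = 1653·sin 12.8°/573 = 0.6391, θ = 39.73°; offset = 14.7·tan 39.73° = 12.216 m.
Summing the layer offsets gives 24.456 m.

24.5 m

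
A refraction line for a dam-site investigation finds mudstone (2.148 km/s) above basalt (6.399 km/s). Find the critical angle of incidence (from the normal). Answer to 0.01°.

Critical incidence: sin θ_c = V₁/V₂ = 2.148/6.399 = 0.3357.
θ_c = arcsin 0.3357 = 19.61°.

19.61°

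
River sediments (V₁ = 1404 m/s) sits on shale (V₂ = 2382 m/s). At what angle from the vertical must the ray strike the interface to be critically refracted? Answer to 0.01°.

Critical incidence: sin θ_c = V₁/V₂ = 1404/2382 = 0.5894.
θ_c = arcsin 0.5894 = 36.12°.

36.12°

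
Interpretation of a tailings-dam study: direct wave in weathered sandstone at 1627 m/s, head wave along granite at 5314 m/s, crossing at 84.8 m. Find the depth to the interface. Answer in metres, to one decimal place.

x_cross = 2h·√((V₂+V₁)/(V₂−V₁)) → h = x_cross / (2·√((V₂+V₁)/(V₂−V₁))).
√((V₂+V₁)/(V₂−V₁)) = √((5314+1627)/(5314−1627)) = 1.3721.
h = 84.8 / (2·1.3721) = 30.90 m.

30.9 m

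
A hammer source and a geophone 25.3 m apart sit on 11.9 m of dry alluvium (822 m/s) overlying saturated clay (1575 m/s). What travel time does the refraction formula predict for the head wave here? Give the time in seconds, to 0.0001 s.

t = x/V₂ + 2h·√(V₂²−V₁²)/(V₁V₂).
√(V₂²−V₁²) = √(1575²−822²) = 1343.5 m/s; delay term = 2·11.9·1343.5/(822·1575) = 0.02470 s.
t = 25.3/1575 + 0.02470 = 0.04076 s.

0.0408 s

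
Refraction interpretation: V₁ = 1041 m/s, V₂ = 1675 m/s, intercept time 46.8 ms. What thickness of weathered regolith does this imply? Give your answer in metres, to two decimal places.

h = tᵢ·V₁·V₂ / (2·√(V₂²−V₁²)).
√(V₂²−V₁²) = √(1675² − 1041²) = 1312.2 m/s.
h = 0.0468 s × 1041 × 1675 / (2 × 1312.2) = 31.09 m.

31.09 m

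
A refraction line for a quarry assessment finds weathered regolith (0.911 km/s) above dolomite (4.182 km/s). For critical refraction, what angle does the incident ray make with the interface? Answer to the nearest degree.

77°

At critical incidence the refracted ray runs along the interface (θ₂ = 90°), so sin θ_c = V₁/V₂.
θ_c = arcsin(0.911/4.182) = arcsin 0.2178 = 12.58°.
Measured from the interface: 90° − 12.58° = 77.42°.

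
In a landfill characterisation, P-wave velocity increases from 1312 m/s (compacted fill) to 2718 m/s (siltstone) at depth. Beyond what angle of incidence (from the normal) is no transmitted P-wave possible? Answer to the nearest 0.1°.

28.9°

At critical incidence the refracted ray runs along the interface (θ₂ = 90°), so sin θ_c = V₁/V₂.
θ_c = arcsin(1312/2718) = arcsin 0.4827 = 28.86°.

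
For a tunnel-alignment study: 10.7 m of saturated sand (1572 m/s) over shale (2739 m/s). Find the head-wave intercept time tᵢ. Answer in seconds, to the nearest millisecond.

0.011 s

tᵢ = 2h·√(V₂²−V₁²)/(V₁V₂).
√(V₂²−V₁²) = √(2739²−1572²) = 2243.0 m/s.
tᵢ = 2·10.7·2243.0/(1572·2739) = 0.01115 s.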